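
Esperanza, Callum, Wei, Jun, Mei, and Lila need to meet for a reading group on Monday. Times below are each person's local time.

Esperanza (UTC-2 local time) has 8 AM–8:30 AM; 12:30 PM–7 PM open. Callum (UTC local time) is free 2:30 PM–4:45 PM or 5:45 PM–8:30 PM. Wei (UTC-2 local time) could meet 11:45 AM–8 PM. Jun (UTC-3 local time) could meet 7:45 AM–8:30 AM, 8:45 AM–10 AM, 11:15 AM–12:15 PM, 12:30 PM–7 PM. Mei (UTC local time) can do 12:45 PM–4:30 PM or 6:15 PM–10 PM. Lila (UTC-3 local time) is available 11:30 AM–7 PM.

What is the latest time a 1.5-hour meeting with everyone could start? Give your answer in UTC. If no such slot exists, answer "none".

Esperanza in UTC: 10:00-10:30, 14:30-21:00 (add 2h to convert from UTC-2).
Callum in UTC: 14:30-16:45, 17:45-20:30.
Wei in UTC: 13:45-22:00 (add 2h to convert from UTC-2).
Jun in UTC: 10:45-11:30, 11:45-13:00, 14:15-15:15, 15:30-22:00 (add 3h to convert from UTC-3).
Mei in UTC: 12:45-16:30, 18:15-22:00.
Lila in UTC: 14:30-22:00 (add 3h to convert from UTC-3).
Esperanza ∩ Callum: 14:30-16:45, 17:45-20:30.
Esperanza ∩ Callum ∩ Wei: 14:30-16:45, 17:45-20:30.
Esperanza ∩ Callum ∩ Wei ∩ Jun: 14:30-15:15, 15:30-16:45, 17:45-20:30.
Esperanza ∩ Callum ∩ Wei ∩ Jun ∩ Mei: 14:30-15:15, 15:30-16:30, 18:15-20:30.
Esperanza ∩ Callum ∩ Wei ∩ Jun ∩ Mei ∩ Lila: 14:30-15:15, 15:30-16:30, 18:15-20:30.
The last common window of at least 90 minutes is 18:15-20:30; a 90-minute meeting can start as late as 19:00 and still end by 20:30.

19:00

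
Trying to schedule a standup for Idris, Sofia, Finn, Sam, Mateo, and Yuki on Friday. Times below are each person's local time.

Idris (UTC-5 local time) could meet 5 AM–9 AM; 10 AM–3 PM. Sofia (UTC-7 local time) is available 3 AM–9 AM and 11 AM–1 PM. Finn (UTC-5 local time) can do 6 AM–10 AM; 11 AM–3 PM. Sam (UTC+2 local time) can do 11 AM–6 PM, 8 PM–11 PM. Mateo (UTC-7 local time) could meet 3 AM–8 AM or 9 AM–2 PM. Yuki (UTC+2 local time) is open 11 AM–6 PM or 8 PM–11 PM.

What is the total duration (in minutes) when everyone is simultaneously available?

Idris in UTC: 10:00-14:00, 15:00-20:00 (add 5h to convert from UTC-5).
Sofia in UTC: 10:00-16:00, 18:00-20:00 (add 7h to convert from UTC-7).
Finn in UTC: 11:00-15:00, 16:00-20:00 (add 5h to convert from UTC-5).
Sam in UTC: 09:00-16:00, 18:00-21:00 (subtract 2h to convert from UTC+2).
Mateo in UTC: 10:00-15:00, 16:00-21:00 (add 7h to convert from UTC-7).
Yuki in UTC: 09:00-16:00, 18:00-21:00 (subtract 2h to convert from UTC+2).
Idris ∩ Sofia: 10:00-14:00, 15:00-16:00, 18:00-20:00.
Idris ∩ Sofia ∩ Finn: 11:00-14:00, 18:00-20:00.
Idris ∩ Sofia ∩ Finn ∩ Sam: 11:00-14:00, 18:00-20:00.
Idris ∩ Sofia ∩ Finn ∩ Sam ∩ Mateo: 11:00-14:00, 18:00-20:00.
Idris ∩ Sofia ∩ Finn ∩ Sam ∩ Mateo ∩ Yuki: 11:00-14:00, 18:00-20:00.
Summing the common windows: 180 + 120 = 300 minutes.

300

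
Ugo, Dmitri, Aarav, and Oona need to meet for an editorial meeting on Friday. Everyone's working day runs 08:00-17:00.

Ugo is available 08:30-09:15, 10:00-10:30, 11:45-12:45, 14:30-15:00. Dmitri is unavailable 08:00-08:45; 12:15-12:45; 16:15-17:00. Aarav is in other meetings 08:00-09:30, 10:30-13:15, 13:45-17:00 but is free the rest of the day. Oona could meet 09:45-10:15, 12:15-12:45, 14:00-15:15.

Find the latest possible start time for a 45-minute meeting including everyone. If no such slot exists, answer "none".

Ugo free: 08:30-09:15, 10:00-10:30, 11:45-12:45, 14:30-15:00.
Dmitri free: 08:45-12:15, 12:45-16:15 (invert busy blocks within the working day).
Aarav free: 09:30-10:30, 13:15-13:45 (invert busy blocks within the working day).
Oona free: 09:45-10:15, 12:15-12:45, 14:00-15:15.
Ugo ∩ Dmitri: 08:45-09:15, 10:00-10:30, 11:45-12:15, 14:30-15:00.
Ugo ∩ Dmitri ∩ Aarav: 10:00-10:30.
Ugo ∩ Dmitri ∩ Aarav ∩ Oona: 10:00-10:15.
No common window is at least 45 minutes long.

none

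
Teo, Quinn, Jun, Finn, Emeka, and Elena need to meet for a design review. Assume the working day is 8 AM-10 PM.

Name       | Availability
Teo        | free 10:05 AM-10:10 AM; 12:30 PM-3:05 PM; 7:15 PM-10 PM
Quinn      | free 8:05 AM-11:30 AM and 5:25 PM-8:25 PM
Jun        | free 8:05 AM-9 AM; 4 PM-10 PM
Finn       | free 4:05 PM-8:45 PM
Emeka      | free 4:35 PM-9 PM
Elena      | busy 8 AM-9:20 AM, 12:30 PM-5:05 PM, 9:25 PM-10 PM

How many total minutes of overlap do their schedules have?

70

Teo free: 10:05-10:10, 12:30-15:05, 19:15-22:00.
Quinn free: 08:05-11:30, 17:25-20:25.
Jun free: 08:05-09:00, 16:00-22:00.
Finn free: 16:05-20:45.
Emeka free: 16:35-21:00.
Elena free: 09:20-12:30, 17:05-21:25 (invert busy blocks within the working day).
Teo ∩ Quinn: 10:05-10:10, 19:15-20:25.
Teo ∩ Quinn ∩ Jun: 19:15-20:25.
Teo ∩ Quinn ∩ Jun ∩ Finn: 19:15-20:25.
Teo ∩ Quinn ∩ Jun ∩ Finn ∩ Emeka: 19:15-20:25.
Teo ∩ Quinn ∩ Jun ∩ Finn ∩ Emeka ∩ Elena: 19:15-20:25.
That's a single block of 70 minutes.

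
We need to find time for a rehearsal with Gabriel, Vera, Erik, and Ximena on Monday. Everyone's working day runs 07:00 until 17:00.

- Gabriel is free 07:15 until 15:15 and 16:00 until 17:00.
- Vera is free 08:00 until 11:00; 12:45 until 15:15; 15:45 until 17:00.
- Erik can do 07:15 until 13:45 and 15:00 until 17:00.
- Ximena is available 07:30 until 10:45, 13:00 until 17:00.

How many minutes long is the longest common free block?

Gabriel ∩ Vera: 08:00-11:00, 12:45-15:15, 16:00-17:00.
Gabriel ∩ Vera ∩ Erik: 08:00-11:00, 12:45-13:45, 15:00-15:15, 16:00-17:00.
Gabriel ∩ Vera ∩ Erik ∩ Ximena: 08:00-10:45, 13:00-13:45, 15:00-15:15, 16:00-17:00.
So the common availability across everyone is 08:00-10:45, 13:00-13:45, 15:00-15:15, 16:00-17:00.
The longest is 08:00-10:45 at 165 minutes.

165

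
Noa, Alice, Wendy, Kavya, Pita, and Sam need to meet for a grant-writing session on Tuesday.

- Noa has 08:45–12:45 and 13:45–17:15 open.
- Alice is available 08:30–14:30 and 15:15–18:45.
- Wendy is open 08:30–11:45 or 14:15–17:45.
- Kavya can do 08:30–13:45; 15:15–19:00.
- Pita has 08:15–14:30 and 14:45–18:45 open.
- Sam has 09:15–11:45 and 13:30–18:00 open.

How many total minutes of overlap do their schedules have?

270

Noa ∩ Alice: 08:45-12:45, 13:45-14:30, 15:15-17:15.
Noa ∩ Alice ∩ Wendy: 08:45-11:45, 14:15-14:30, 15:15-17:15.
Noa ∩ Alice ∩ Wendy ∩ Kavya: 08:45-11:45, 15:15-17:15.
Noa ∩ Alice ∩ Wendy ∩ Kavya ∩ Pita: 08:45-11:45, 15:15-17:15.
Noa ∩ Alice ∩ Wendy ∩ Kavya ∩ Pita ∩ Sam: 09:15-11:45, 15:15-17:15.
Those are the intersection windows.
Summing the common windows: 150 + 120 = 270 minutes.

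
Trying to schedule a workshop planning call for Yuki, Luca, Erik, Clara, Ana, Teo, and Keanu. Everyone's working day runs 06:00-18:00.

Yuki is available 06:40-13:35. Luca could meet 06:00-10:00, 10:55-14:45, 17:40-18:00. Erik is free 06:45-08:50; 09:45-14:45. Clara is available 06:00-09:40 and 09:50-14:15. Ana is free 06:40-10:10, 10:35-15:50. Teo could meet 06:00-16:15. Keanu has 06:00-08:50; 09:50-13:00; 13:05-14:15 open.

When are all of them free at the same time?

06:45-08:50, 09:50-10:00, 10:55-13:00, 13:05-13:35

Yuki ∩ Luca: 06:40-10:00, 10:55-13:35.
Yuki ∩ Luca ∩ Erik: 06:45-08:50, 09:45-10:00, 10:55-13:35.
Yuki ∩ Luca ∩ Erik ∩ Clara: 06:45-08:50, 09:50-10:00, 10:55-13:35.
Yuki ∩ Luca ∩ Erik ∩ Clara ∩ Ana: 06:45-08:50, 09:50-10:00, 10:55-13:35.
Yuki ∩ Luca ∩ Erik ∩ Clara ∩ Ana ∩ Teo: 06:45-08:50, 09:50-10:00, 10:55-13:35.
Yuki ∩ Luca ∩ Erik ∩ Clara ∩ Ana ∩ Teo ∩ Keanu: 06:45-08:50, 09:50-10:00, 10:55-13:00, 13:05-13:35.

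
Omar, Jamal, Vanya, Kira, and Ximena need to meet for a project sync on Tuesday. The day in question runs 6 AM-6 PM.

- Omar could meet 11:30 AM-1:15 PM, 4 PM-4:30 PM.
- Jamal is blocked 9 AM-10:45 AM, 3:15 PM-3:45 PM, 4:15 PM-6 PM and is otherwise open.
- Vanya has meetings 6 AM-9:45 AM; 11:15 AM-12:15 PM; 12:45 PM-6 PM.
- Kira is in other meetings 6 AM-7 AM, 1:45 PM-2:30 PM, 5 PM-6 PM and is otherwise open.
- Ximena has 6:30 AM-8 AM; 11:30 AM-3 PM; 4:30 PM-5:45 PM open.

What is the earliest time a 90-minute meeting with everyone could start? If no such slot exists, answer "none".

none

Omar free: 11:30-13:15, 16:00-16:30.
Jamal free: 06:00-09:00, 10:45-15:15, 15:45-16:15 (invert busy blocks within the working day).
Vanya free: 09:45-11:15, 12:15-12:45 (invert busy blocks within the working day).
Kira free: 07:00-13:45, 14:30-17:00 (invert busy blocks within the working day).
Ximena free: 06:30-08:00, 11:30-15:00, 16:30-17:45.
Omar ∩ Jamal: 11:30-13:15, 16:00-16:15.
Omar ∩ Jamal ∩ Vanya: 12:15-12:45.
Omar ∩ Jamal ∩ Vanya ∩ Kira: 12:15-12:45.
Omar ∩ Jamal ∩ Vanya ∩ Kira ∩ Ximena: 12:15-12:45.
No common window is at least 90 minutes long.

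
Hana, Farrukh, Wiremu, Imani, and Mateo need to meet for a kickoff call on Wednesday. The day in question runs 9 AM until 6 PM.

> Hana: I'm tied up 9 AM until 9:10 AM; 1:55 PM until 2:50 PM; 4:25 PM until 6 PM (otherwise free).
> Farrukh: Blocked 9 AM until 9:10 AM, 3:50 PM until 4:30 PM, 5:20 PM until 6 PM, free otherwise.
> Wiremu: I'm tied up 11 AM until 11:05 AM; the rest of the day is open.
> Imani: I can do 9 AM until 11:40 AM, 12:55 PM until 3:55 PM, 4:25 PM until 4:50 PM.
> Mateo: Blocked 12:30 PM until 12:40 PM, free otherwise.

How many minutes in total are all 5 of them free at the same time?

265

Hana free: 09:10-13:55, 14:50-16:25 (invert busy blocks within the working day).
Farrukh free: 09:10-15:50, 16:30-17:20 (invert busy blocks within the working day).
Wiremu free: 09:00-11:00, 11:05-18:00 (invert busy blocks within the working day).
Imani free: 09:00-11:40, 12:55-15:55, 16:25-16:50.
Mateo free: 09:00-12:30, 12:40-18:00 (invert busy blocks within the working day).
Hana ∩ Farrukh: 09:10-13:55, 14:50-15:50.
Hana ∩ Farrukh ∩ Wiremu: 09:10-11:00, 11:05-13:55, 14:50-15:50.
Hana ∩ Farrukh ∩ Wiremu ∩ Imani: 09:10-11:00, 11:05-11:40, 12:55-13:55, 14:50-15:50.
Hana ∩ Farrukh ∩ Wiremu ∩ Imani ∩ Mateo: 09:10-11:00, 11:05-11:40, 12:55-13:55, 14:50-15:50.
Summing the common windows: 110 + 35 + 60 + 60 = 265 minutes.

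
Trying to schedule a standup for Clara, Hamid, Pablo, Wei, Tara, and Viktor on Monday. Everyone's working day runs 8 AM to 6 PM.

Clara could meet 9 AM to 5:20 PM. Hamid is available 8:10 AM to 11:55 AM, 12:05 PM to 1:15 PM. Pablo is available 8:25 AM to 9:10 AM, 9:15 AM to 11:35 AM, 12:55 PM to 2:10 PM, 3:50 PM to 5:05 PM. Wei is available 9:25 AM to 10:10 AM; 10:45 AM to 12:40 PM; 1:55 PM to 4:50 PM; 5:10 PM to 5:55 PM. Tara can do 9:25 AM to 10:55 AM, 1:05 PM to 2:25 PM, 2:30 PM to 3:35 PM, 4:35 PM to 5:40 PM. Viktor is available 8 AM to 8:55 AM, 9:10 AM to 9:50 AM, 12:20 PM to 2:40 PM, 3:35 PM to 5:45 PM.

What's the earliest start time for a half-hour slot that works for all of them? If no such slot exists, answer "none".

Clara ∩ Hamid: 09:00-11:55, 12:05-13:15.
Clara ∩ Hamid ∩ Pablo: 09:00-09:10, 09:15-11:35, 12:55-13:15.
Clara ∩ Hamid ∩ Pablo ∩ Wei: 09:25-10:10, 10:45-11:35.
Clara ∩ Hamid ∩ Pablo ∩ Wei ∩ Tara: 09:25-10:10, 10:45-10:55.
Clara ∩ Hamid ∩ Pablo ∩ Wei ∩ Tara ∩ Viktor: 09:25-09:50.
So the common availability across everyone is 09:25-09:50.
No common window is at least 30 minutes long.

none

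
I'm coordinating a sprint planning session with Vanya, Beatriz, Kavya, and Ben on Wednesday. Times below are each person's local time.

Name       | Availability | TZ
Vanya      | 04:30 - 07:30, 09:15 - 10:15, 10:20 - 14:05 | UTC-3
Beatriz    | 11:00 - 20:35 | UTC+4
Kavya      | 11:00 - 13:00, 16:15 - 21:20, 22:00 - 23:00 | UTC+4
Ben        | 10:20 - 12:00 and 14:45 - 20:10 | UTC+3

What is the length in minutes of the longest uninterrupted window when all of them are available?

Vanya in UTC: 07:30-10:30, 12:15-13:15, 13:20-17:05 (add 3h to convert from UTC-3).
Beatriz in UTC: 07:00-16:35 (subtract 4h to convert from UTC+4).
Kavya in UTC: 07:00-09:00, 12:15-17:20, 18:00-19:00 (subtract 4h to convert from UTC+4).
Ben in UTC: 07:20-09:00, 11:45-17:10 (subtract 3h to convert from UTC+3).
Vanya ∩ Beatriz: 07:30-10:30, 12:15-13:15, 13:20-16:35.
Vanya ∩ Beatriz ∩ Kavya: 07:30-09:00, 12:15-13:15, 13:20-16:35.
Vanya ∩ Beatriz ∩ Kavya ∩ Ben: 07:30-09:00, 12:15-13:15, 13:20-16:35.
The longest is 13:20-16:35 at 195 minutes.

195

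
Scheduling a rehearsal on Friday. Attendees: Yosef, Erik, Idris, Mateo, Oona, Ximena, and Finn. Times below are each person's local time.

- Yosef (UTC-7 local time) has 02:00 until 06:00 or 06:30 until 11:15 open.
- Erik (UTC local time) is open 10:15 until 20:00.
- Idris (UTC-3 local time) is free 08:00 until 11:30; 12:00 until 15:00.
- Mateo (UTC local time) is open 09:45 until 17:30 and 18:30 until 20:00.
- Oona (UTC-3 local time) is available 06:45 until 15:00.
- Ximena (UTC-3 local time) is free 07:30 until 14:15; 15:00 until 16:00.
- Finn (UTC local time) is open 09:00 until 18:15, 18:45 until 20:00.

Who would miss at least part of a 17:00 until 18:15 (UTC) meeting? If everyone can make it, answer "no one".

Yosef in UTC: 09:00-13:00, 13:30-18:15 (add 7h to convert from UTC-7).
Erik in UTC: 10:15-20:00.
Idris in UTC: 11:00-14:30, 15:00-18:00 (add 3h to convert from UTC-3).
Mateo in UTC: 09:45-17:30, 18:30-20:00.
Oona in UTC: 09:45-18:00 (add 3h to convert from UTC-3).
Ximena in UTC: 10:30-17:15, 18:00-19:00 (add 3h to convert from UTC-3).
Finn in UTC: 09:00-18:15, 18:45-20:00.
Yosef: free for 17:00-18:15. Erik: free for 17:00-18:15. Idris: not fully free for 17:00-18:15. Mateo: not fully free for 17:00-18:15. Oona: not fully free for 17:00-18:15. Ximena: not fully free for 17:00-18:15. Finn: free for 17:00-18:15.

Idris, Mateo, Oona, Ximena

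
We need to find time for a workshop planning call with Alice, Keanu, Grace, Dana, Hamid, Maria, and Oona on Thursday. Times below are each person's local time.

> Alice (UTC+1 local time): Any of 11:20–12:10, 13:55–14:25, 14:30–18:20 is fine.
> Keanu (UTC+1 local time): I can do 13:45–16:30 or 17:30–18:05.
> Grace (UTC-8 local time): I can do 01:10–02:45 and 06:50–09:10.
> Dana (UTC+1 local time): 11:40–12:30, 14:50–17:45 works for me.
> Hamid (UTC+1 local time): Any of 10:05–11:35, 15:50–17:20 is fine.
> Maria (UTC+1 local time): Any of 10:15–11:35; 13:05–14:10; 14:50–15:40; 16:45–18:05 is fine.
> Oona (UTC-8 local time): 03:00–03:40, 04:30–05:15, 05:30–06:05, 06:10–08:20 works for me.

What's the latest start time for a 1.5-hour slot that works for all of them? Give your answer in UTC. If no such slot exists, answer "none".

Alice in UTC: 10:20-11:10, 12:55-13:25, 13:30-17:20 (subtract 1h to convert from UTC+1).
Keanu in UTC: 12:45-15:30, 16:30-17:05 (subtract 1h to convert from UTC+1).
Grace in UTC: 09:10-10:45, 14:50-17:10 (add 8h to convert from UTC-8).
Dana in UTC: 10:40-11:30, 13:50-16:45 (subtract 1h to convert from UTC+1).
Hamid in UTC: 09:05-10:35, 14:50-16:20 (subtract 1h to convert from UTC+1).
Maria in UTC: 09:15-10:35, 12:05-13:10, 13:50-14:40, 15:45-17:05 (subtract 1h to convert from UTC+1).
Oona in UTC: 11:00-11:40, 12:30-13:15, 13:30-14:05, 14:10-16:20 (add 8h to convert from UTC-8).
Alice ∩ Keanu: 12:55-13:25, 13:30-15:30, 16:30-17:05.
Alice ∩ Keanu ∩ Grace: 14:50-15:30, 16:30-17:05.
Alice ∩ Keanu ∩ Grace ∩ Dana: 14:50-15:30, 16:30-16:45.
Alice ∩ Keanu ∩ Grace ∩ Dana ∩ Hamid: 14:50-15:30.
Alice ∩ Keanu ∩ Grace ∩ Dana ∩ Hamid ∩ Maria: ∅.
Alice ∩ Keanu ∩ Grace ∩ Dana ∩ Hamid ∩ Maria ∩ Oona: ∅.
There is no time when everyone is free.
No common window is at least 90 minutes long.

none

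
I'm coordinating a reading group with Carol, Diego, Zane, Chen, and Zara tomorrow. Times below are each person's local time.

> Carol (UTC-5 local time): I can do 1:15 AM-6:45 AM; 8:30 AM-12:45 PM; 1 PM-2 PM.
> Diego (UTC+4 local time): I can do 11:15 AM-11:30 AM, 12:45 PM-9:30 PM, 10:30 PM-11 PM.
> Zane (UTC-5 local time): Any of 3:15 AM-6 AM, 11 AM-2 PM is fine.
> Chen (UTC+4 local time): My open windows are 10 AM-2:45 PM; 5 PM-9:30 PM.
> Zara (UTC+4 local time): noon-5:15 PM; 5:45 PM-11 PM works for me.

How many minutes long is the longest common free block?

120

Carol in UTC: 06:15-11:45, 13:30-17:45, 18:00-19:00 (add 5h to convert from UTC-5).
Diego in UTC: 07:15-07:30, 08:45-17:30, 18:30-19:00 (subtract 4h to convert from UTC+4).
Zane in UTC: 08:15-11:00, 16:00-19:00 (add 5h to convert from UTC-5).
Chen in UTC: 06:00-10:45, 13:00-17:30 (subtract 4h to convert from UTC+4).
Zara in UTC: 08:00-13:15, 13:45-19:00 (subtract 4h to convert from UTC+4).
Carol ∩ Diego: 07:15-07:30, 08:45-11:45, 13:30-17:30, 18:30-19:00.
Carol ∩ Diego ∩ Zane: 08:45-11:00, 16:00-17:30, 18:30-19:00.
Carol ∩ Diego ∩ Zane ∩ Chen: 08:45-10:45, 16:00-17:30.
Carol ∩ Diego ∩ Zane ∩ Chen ∩ Zara: 08:45-10:45, 16:00-17:30.
The longest is 08:45-10:45 at 120 minutes.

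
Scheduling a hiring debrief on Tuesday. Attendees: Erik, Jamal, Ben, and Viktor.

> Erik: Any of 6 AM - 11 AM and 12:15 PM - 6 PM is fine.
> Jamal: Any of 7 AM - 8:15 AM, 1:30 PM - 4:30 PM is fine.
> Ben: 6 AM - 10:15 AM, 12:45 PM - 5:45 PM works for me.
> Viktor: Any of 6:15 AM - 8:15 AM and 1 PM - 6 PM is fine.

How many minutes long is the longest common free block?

Erik ∩ Jamal: 07:00-08:15, 13:30-16:30.
Erik ∩ Jamal ∩ Ben: 07:00-08:15, 13:30-16:30.
Erik ∩ Jamal ∩ Ben ∩ Viktor: 07:00-08:15, 13:30-16:30.
So the common availability across everyone is 07:00-08:15, 13:30-16:30.
The longest is 13:30-16:30 at 180 minutes.

180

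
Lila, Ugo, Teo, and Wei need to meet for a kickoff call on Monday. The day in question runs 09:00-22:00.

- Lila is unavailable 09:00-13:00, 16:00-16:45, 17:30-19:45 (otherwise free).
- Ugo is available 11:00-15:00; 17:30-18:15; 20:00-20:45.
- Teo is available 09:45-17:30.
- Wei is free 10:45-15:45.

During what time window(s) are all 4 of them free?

13:00-15:00

Lila free: 13:00-16:00, 16:45-17:30, 19:45-22:00 (invert busy blocks within the working day).
Ugo free: 11:00-15:00, 17:30-18:15, 20:00-20:45.
Teo free: 09:45-17:30.
Wei free: 10:45-15:45.
Lila ∩ Ugo: 13:00-15:00, 20:00-20:45.
Lila ∩ Ugo ∩ Teo: 13:00-15:00.
Lila ∩ Ugo ∩ Teo ∩ Wei: 13:00-15:00.
Those are the intersection windows.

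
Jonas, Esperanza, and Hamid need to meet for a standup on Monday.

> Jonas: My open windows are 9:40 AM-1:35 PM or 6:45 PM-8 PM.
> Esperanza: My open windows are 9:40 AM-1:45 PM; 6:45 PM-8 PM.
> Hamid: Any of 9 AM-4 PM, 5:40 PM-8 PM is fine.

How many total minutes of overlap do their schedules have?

Jonas ∩ Esperanza: 09:40-13:35, 18:45-20:00.
Jonas ∩ Esperanza ∩ Hamid: 09:40-13:35, 18:45-20:00.
Summing the common windows: 235 + 75 = 310 minutes.

310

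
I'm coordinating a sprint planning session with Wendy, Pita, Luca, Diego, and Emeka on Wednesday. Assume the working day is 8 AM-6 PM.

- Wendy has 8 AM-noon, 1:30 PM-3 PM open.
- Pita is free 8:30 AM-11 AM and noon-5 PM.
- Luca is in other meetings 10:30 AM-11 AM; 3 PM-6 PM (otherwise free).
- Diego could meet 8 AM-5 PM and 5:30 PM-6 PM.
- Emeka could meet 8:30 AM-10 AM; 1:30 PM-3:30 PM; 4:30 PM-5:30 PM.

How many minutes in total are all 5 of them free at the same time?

Wendy free: 08:00-12:00, 13:30-15:00.
Pita free: 08:30-11:00, 12:00-17:00.
Luca free: 08:00-10:30, 11:00-15:00 (invert busy blocks within the working day).
Diego free: 08:00-17:00, 17:30-18:00.
Emeka free: 08:30-10:00, 13:30-15:30, 16:30-17:30.
Wendy ∩ Pita: 08:30-11:00, 13:30-15:00.
Wendy ∩ Pita ∩ Luca: 08:30-10:30, 13:30-15:00.
Wendy ∩ Pita ∩ Luca ∩ Diego: 08:30-10:30, 13:30-15:00.
Wendy ∩ Pita ∩ Luca ∩ Diego ∩ Emeka: 08:30-10:00, 13:30-15:00.
Summing the common windows: 90 + 90 = 180 minutes.

180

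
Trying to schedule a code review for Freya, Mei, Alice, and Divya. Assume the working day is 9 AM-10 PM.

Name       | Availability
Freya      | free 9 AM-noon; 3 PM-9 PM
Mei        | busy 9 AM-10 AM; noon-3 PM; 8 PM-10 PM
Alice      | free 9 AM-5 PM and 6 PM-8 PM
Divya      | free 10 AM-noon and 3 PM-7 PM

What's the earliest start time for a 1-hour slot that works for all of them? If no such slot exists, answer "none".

10:00

Freya free: 09:00-12:00, 15:00-21:00.
Mei free: 10:00-12:00, 15:00-20:00 (invert busy blocks within the working day).
Alice free: 09:00-17:00, 18:00-20:00.
Divya free: 10:00-12:00, 15:00-19:00.
Freya ∩ Mei: 10:00-12:00, 15:00-20:00.
Freya ∩ Mei ∩ Alice: 10:00-12:00, 15:00-17:00, 18:00-20:00.
Freya ∩ Mei ∩ Alice ∩ Divya: 10:00-12:00, 15:00-17:00, 18:00-19:00.
So the common availability across everyone is 10:00-12:00, 15:00-17:00, 18:00-19:00.
The first common window of at least 60 minutes is 10:00-12:00, so the earliest start is 10:00.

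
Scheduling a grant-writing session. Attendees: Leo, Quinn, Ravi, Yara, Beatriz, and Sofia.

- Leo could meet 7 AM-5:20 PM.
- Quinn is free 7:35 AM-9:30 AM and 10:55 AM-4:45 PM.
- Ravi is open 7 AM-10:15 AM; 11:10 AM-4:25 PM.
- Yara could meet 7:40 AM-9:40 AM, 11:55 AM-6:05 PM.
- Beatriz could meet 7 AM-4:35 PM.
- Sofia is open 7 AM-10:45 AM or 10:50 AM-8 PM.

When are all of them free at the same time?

Leo ∩ Quinn: 07:35-09:30, 10:55-16:45.
Leo ∩ Quinn ∩ Ravi: 07:35-09:30, 11:10-16:25.
Leo ∩ Quinn ∩ Ravi ∩ Yara: 07:40-09:30, 11:55-16:25.
Leo ∩ Quinn ∩ Ravi ∩ Yara ∩ Beatriz: 07:40-09:30, 11:55-16:25.
Leo ∩ Quinn ∩ Ravi ∩ Yara ∩ Beatriz ∩ Sofia: 07:40-09:30, 11:55-16:25.

07:40-09:30, 11:55-16:25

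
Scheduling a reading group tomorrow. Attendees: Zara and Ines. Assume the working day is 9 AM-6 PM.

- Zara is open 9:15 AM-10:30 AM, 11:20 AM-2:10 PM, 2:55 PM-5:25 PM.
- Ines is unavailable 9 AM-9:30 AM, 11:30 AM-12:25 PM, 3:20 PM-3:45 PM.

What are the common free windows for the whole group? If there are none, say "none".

09:30-10:30, 11:20-11:30, 12:25-14:10, 14:55-15:20, 15:45-17:25

Zara free: 09:15-10:30, 11:20-14:10, 14:55-17:25.
Ines free: 09:30-11:30, 12:25-15:20, 15:45-18:00 (invert busy blocks within the working day).
Zara ∩ Ines: 09:30-10:30, 11:20-11:30, 12:25-14:10, 14:55-15:20, 15:45-17:25.
So the common availability across everyone is 09:30-10:30, 11:20-11:30, 12:25-14:10, 14:55-15:20, 15:45-17:25.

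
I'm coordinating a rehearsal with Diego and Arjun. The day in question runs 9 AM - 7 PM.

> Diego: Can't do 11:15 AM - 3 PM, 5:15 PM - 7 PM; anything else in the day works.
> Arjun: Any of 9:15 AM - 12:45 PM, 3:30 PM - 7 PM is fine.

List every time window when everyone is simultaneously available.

Diego free: 09:00-11:15, 15:00-17:15 (invert busy blocks within the working day).
Arjun free: 09:15-12:45, 15:30-19:00.
Diego ∩ Arjun: 09:15-11:15, 15:30-17:15.

09:15-11:15, 15:30-17:15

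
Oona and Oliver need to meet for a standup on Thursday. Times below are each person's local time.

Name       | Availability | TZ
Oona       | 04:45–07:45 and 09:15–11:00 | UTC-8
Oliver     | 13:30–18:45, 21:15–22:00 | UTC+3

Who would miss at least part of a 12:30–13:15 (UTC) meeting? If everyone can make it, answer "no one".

Oona

Oona in UTC: 12:45-15:45, 17:15-19:00 (add 8h to convert from UTC-8).
Oliver in UTC: 10:30-15:45, 18:15-19:00 (subtract 3h to convert from UTC+3).
Oona: not fully free for 12:30-13:15. Oliver: free for 12:30-13:15.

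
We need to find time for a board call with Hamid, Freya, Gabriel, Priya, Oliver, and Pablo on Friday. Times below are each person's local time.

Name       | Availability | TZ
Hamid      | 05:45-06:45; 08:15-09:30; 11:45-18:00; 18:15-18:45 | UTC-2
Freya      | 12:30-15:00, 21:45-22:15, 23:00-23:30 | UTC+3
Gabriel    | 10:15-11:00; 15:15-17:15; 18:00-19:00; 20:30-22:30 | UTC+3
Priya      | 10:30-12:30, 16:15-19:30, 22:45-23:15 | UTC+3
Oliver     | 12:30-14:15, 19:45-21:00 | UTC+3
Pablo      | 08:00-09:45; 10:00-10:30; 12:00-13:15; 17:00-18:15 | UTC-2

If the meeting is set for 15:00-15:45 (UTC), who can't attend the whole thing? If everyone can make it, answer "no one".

Freya, Oliver, Pablo

Hamid in UTC: 07:45-08:45, 10:15-11:30, 13:45-20:00, 20:15-20:45 (add 2h to convert from UTC-2).
Freya in UTC: 09:30-12:00, 18:45-19:15, 20:00-20:30 (subtract 3h to convert from UTC+3).
Gabriel in UTC: 07:15-08:00, 12:15-14:15, 15:00-16:00, 17:30-19:30 (subtract 3h to convert from UTC+3).
Priya in UTC: 07:30-09:30, 13:15-16:30, 19:45-20:15 (subtract 3h to convert from UTC+3).
Oliver in UTC: 09:30-11:15, 16:45-18:00 (subtract 3h to convert from UTC+3).
Pablo in UTC: 10:00-11:45, 12:00-12:30, 14:00-15:15, 19:00-20:15 (add 2h to convert from UTC-2).
Hamid: free for 15:00-15:45. Freya: not fully free for 15:00-15:45. Gabriel: free for 15:00-15:45. Priya: free for 15:00-15:45. Oliver: not fully free for 15:00-15:45. Pablo: not fully free for 15:00-15:45.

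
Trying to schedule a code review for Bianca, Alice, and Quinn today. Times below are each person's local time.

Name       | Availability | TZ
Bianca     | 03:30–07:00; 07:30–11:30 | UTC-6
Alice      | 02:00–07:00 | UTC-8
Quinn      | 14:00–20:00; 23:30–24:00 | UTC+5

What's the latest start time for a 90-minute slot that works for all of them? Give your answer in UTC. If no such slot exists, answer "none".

Bianca in UTC: 09:30-13:00, 13:30-17:30 (add 6h to convert from UTC-6).
Alice in UTC: 10:00-15:00 (add 8h to convert from UTC-8).
Quinn in UTC: 09:00-15:00, 18:30-19:00 (subtract 5h to convert from UTC+5).
Bianca ∩ Alice: 10:00-13:00, 13:30-15:00.
Bianca ∩ Alice ∩ Quinn: 10:00-13:00, 13:30-15:00.
The last common window of at least 90 minutes is 13:30-15:00; a 90-minute meeting can start as late as 13:30 and still end by 15:00.

13:30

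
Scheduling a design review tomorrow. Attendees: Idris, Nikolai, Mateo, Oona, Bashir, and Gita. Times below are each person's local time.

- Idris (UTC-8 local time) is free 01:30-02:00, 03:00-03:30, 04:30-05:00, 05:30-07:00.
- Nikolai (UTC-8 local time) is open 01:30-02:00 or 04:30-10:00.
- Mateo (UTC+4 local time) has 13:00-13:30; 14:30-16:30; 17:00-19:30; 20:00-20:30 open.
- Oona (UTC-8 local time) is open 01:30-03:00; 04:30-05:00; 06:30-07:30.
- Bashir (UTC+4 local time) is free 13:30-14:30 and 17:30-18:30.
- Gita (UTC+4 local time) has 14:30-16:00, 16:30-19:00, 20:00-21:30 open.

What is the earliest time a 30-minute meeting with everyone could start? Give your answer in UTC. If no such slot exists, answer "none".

none

Idris in UTC: 09:30-10:00, 11:00-11:30, 12:30-13:00, 13:30-15:00 (add 8h to convert from UTC-8).
Nikolai in UTC: 09:30-10:00, 12:30-18:00 (add 8h to convert from UTC-8).
Mateo in UTC: 09:00-09:30, 10:30-12:30, 13:00-15:30, 16:00-16:30 (subtract 4h to convert from UTC+4).
Oona in UTC: 09:30-11:00, 12:30-13:00, 14:30-15:30 (add 8h to convert from UTC-8).
Bashir in UTC: 09:30-10:30, 13:30-14:30 (subtract 4h to convert from UTC+4).
Gita in UTC: 10:30-12:00, 12:30-15:00, 16:00-17:30 (subtract 4h to convert from UTC+4).
Idris ∩ Nikolai: 09:30-10:00, 12:30-13:00, 13:30-15:00.
Idris ∩ Nikolai ∩ Mateo: 13:30-15:00.
Idris ∩ Nikolai ∩ Mateo ∩ Oona: 14:30-15:00.
Idris ∩ Nikolai ∩ Mateo ∩ Oona ∩ Bashir: ∅.
Idris ∩ Nikolai ∩ Mateo ∩ Oona ∩ Bashir ∩ Gita: ∅.
There is no time when everyone is free.
No common window is at least 30 minutes long.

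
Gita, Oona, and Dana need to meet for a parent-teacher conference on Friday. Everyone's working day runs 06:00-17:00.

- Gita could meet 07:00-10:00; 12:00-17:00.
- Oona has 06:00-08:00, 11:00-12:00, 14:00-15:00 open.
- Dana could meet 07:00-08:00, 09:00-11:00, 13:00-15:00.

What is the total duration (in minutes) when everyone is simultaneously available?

120

Gita ∩ Oona: 07:00-08:00, 14:00-15:00.
Gita ∩ Oona ∩ Dana: 07:00-08:00, 14:00-15:00.
So the common availability across everyone is 07:00-08:00, 14:00-15:00.
Summing the common windows: 60 + 60 = 120 minutes.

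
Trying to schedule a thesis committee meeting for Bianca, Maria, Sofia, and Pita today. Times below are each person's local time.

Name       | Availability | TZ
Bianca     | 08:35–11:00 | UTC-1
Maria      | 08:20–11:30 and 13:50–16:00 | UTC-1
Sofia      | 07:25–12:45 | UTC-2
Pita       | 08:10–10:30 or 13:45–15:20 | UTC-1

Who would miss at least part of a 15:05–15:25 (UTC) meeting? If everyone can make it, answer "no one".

Bianca in UTC: 09:35-12:00 (add 1h to convert from UTC-1).
Maria in UTC: 09:20-12:30, 14:50-17:00 (add 1h to convert from UTC-1).
Sofia in UTC: 09:25-14:45 (add 2h to convert from UTC-2).
Pita in UTC: 09:10-11:30, 14:45-16:20 (add 1h to convert from UTC-1).
Bianca: not fully free for 15:05-15:25. Maria: free for 15:05-15:25. Sofia: not fully free for 15:05-15:25. Pita: free for 15:05-15:25.

Bianca, Sofia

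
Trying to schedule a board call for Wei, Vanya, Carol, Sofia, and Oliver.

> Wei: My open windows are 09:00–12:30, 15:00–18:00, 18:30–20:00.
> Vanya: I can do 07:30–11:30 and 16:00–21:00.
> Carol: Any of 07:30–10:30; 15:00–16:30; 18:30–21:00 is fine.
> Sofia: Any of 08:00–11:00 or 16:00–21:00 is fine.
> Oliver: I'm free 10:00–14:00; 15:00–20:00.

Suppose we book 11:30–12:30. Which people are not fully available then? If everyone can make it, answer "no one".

Wei: free for 11:30-12:30. Vanya: not fully free for 11:30-12:30. Carol: not fully free for 11:30-12:30. Sofia: not fully free for 11:30-12:30. Oliver: free for 11:30-12:30.

Carol, Sofia, Vanya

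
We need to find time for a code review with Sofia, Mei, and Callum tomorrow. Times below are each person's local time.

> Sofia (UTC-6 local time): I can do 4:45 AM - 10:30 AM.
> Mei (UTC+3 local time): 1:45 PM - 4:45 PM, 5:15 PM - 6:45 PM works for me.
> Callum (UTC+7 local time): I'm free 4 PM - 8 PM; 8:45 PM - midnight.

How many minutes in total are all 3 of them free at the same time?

225

Sofia in UTC: 10:45-16:30 (add 6h to convert from UTC-6).
Mei in UTC: 10:45-13:45, 14:15-15:45 (subtract 3h to convert from UTC+3).
Callum in UTC: 09:00-13:00, 13:45-17:00 (subtract 7h to convert from UTC+7).
Sofia ∩ Mei: 10:45-13:45, 14:15-15:45.
Sofia ∩ Mei ∩ Callum: 10:45-13:00, 14:15-15:45.
So the common availability across everyone is 10:45-13:00, 14:15-15:45.
Summing the common windows: 135 + 90 = 225 minutes.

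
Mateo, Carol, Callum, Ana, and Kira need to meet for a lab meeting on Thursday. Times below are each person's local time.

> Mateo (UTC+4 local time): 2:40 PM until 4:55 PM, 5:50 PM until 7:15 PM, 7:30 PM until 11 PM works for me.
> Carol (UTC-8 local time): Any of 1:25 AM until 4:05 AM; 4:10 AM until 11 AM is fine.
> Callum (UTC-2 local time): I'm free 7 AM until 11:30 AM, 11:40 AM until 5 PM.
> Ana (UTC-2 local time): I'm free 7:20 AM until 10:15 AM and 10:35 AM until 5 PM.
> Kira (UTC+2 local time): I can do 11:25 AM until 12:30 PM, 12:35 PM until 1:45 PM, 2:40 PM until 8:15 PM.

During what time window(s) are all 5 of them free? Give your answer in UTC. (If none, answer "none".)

Mateo in UTC: 10:40-12:55, 13:50-15:15, 15:30-19:00 (subtract 4h to convert from UTC+4).
Carol in UTC: 09:25-12:05, 12:10-19:00 (add 8h to convert from UTC-8).
Callum in UTC: 09:00-13:30, 13:40-19:00 (add 2h to convert from UTC-2).
Ana in UTC: 09:20-12:15, 12:35-19:00 (add 2h to convert from UTC-2).
Kira in UTC: 09:25-10:30, 10:35-11:45, 12:40-18:15 (subtract 2h to convert from UTC+2).
Mateo ∩ Carol: 10:40-12:05, 12:10-12:55, 13:50-15:15, 15:30-19:00.
Mateo ∩ Carol ∩ Callum: 10:40-12:05, 12:10-12:55, 13:50-15:15, 15:30-19:00.
Mateo ∩ Carol ∩ Callum ∩ Ana: 10:40-12:05, 12:10-12:15, 12:35-12:55, 13:50-15:15, 15:30-19:00.
Mateo ∩ Carol ∩ Callum ∩ Ana ∩ Kira: 10:40-11:45, 12:40-12:55, 13:50-15:15, 15:30-18:15.

10:40-11:45, 12:40-12:55, 13:50-15:15, 15:30-18:15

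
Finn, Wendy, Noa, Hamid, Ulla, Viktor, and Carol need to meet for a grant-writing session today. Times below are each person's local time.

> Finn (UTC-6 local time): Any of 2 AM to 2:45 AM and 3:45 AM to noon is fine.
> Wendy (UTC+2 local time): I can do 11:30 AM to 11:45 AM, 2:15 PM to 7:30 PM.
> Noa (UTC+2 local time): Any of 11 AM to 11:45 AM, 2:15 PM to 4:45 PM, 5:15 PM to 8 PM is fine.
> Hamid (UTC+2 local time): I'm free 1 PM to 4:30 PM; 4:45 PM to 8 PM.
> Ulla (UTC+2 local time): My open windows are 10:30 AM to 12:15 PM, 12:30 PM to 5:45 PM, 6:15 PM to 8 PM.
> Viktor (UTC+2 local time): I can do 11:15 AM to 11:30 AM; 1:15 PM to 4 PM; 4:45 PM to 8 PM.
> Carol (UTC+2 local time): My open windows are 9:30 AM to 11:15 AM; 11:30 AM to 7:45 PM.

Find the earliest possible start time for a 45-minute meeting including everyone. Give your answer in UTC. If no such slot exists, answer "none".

Finn in UTC: 08:00-08:45, 09:45-18:00 (add 6h to convert from UTC-6).
Wendy in UTC: 09:30-09:45, 12:15-17:30 (subtract 2h to convert from UTC+2).
Noa in UTC: 09:00-09:45, 12:15-14:45, 15:15-18:00 (subtract 2h to convert from UTC+2).
Hamid in UTC: 11:00-14:30, 14:45-18:00 (subtract 2h to convert from UTC+2).
Ulla in UTC: 08:30-10:15, 10:30-15:45, 16:15-18:00 (subtract 2h to convert from UTC+2).
Viktor in UTC: 09:15-09:30, 11:15-14:00, 14:45-18:00 (subtract 2h to convert from UTC+2).
Carol in UTC: 07:30-09:15, 09:30-17:45 (subtract 2h to convert from UTC+2).
Finn ∩ Wendy: 12:15-17:30.
Finn ∩ Wendy ∩ Noa: 12:15-14:45, 15:15-17:30.
Finn ∩ Wendy ∩ Noa ∩ Hamid: 12:15-14:30, 15:15-17:30.
Finn ∩ Wendy ∩ Noa ∩ Hamid ∩ Ulla: 12:15-14:30, 15:15-15:45, 16:15-17:30.
Finn ∩ Wendy ∩ Noa ∩ Hamid ∩ Ulla ∩ Viktor: 12:15-14:00, 15:15-15:45, 16:15-17:30.
Finn ∩ Wendy ∩ Noa ∩ Hamid ∩ Ulla ∩ Viktor ∩ Carol: 12:15-14:00, 15:15-15:45, 16:15-17:30.
The first common window of at least 45 minutes is 12:15-14:00, so the earliest start is 12:15.

12:15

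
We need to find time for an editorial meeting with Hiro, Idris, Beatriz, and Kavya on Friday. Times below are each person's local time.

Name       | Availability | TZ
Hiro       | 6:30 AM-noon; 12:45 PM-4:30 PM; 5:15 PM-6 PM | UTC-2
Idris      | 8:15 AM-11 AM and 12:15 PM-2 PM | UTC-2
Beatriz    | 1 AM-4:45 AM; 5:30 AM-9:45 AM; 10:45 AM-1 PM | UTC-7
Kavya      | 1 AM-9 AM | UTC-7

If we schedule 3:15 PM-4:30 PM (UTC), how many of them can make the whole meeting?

2

Hiro in UTC: 08:30-14:00, 14:45-18:30, 19:15-20:00 (add 2h to convert from UTC-2).
Idris in UTC: 10:15-13:00, 14:15-16:00 (add 2h to convert from UTC-2).
Beatriz in UTC: 08:00-11:45, 12:30-16:45, 17:45-20:00 (add 7h to convert from UTC-7).
Kavya in UTC: 08:00-16:00 (add 7h to convert from UTC-7).
Hiro and Beatriz can make the full 15:15-16:30 slot — that's 2.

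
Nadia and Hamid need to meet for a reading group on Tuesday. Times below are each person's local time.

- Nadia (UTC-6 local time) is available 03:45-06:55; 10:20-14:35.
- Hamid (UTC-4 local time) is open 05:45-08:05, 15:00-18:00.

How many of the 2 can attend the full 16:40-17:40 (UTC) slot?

1

Nadia in UTC: 09:45-12:55, 16:20-20:35 (add 6h to convert from UTC-6).
Hamid in UTC: 09:45-12:05, 19:00-22:00 (add 4h to convert from UTC-4).
Nadia can make the full 16:40-17:40 slot — that's 1.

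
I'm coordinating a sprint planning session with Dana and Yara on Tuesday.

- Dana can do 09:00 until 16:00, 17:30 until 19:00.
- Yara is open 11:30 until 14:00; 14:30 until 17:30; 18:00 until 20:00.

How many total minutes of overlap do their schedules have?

300

Dana ∩ Yara: 11:30-14:00, 14:30-16:00, 18:00-19:00.
So the common availability across everyone is 11:30-14:00, 14:30-16:00, 18:00-19:00.
Summing the common windows: 150 + 90 + 60 = 300 minutes.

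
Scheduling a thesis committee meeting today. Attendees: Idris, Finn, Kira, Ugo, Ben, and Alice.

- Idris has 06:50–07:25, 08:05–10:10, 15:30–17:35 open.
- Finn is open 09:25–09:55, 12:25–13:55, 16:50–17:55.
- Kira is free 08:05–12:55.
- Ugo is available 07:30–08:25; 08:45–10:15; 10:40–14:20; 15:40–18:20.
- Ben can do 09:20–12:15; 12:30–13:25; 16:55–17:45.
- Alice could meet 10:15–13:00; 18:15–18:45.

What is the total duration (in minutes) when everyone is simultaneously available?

0

Idris ∩ Finn: 09:25-09:55, 16:50-17:35.
Idris ∩ Finn ∩ Kira: 09:25-09:55.
Idris ∩ Finn ∩ Kira ∩ Ugo: 09:25-09:55.
Idris ∩ Finn ∩ Kira ∩ Ugo ∩ Ben: 09:25-09:55.
Idris ∩ Finn ∩ Kira ∩ Ugo ∩ Ben ∩ Alice: ∅.
There is no time when everyone is free.
There is no common window, so the total is 0 minutes.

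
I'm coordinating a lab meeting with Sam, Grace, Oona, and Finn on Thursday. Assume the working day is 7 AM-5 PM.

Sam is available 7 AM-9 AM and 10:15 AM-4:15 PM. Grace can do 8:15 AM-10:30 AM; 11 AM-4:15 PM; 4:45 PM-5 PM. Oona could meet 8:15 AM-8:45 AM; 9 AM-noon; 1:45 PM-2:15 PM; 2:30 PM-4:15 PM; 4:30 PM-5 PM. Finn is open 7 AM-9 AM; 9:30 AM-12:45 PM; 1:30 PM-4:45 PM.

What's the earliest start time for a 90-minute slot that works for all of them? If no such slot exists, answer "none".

Sam ∩ Grace: 08:15-09:00, 10:15-10:30, 11:00-16:15.
Sam ∩ Grace ∩ Oona: 08:15-08:45, 10:15-10:30, 11:00-12:00, 13:45-14:15, 14:30-16:15.
Sam ∩ Grace ∩ Oona ∩ Finn: 08:15-08:45, 10:15-10:30, 11:00-12:00, 13:45-14:15, 14:30-16:15.
The first common window of at least 90 minutes is 14:30-16:15, so the earliest start is 14:30.

14:30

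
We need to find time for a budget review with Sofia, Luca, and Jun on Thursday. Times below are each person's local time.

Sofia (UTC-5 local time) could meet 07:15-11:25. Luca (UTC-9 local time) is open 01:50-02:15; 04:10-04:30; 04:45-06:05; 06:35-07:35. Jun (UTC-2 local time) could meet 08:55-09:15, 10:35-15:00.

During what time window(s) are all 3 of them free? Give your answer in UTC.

13:10-13:30, 13:45-15:05, 15:35-16:25

Sofia in UTC: 12:15-16:25 (add 5h to convert from UTC-5).
Luca in UTC: 10:50-11:15, 13:10-13:30, 13:45-15:05, 15:35-16:35 (add 9h to convert from UTC-9).
Jun in UTC: 10:55-11:15, 12:35-17:00 (add 2h to convert from UTC-2).
Sofia ∩ Luca: 13:10-13:30, 13:45-15:05, 15:35-16:25.
Sofia ∩ Luca ∩ Jun: 13:10-13:30, 13:45-15:05, 15:35-16:25.
So the common availability across everyone is 13:10-13:30, 13:45-15:05, 15:35-16:25.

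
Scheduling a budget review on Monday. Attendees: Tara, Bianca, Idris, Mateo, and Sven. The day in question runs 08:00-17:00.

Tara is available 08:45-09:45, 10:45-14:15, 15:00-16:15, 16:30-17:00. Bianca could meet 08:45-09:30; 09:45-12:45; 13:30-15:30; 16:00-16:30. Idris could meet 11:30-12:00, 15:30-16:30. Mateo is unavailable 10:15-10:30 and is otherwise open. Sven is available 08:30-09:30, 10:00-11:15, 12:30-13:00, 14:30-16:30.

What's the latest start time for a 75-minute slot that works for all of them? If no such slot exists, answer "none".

none

Tara free: 08:45-09:45, 10:45-14:15, 15:00-16:15, 16:30-17:00.
Bianca free: 08:45-09:30, 09:45-12:45, 13:30-15:30, 16:00-16:30.
Idris free: 11:30-12:00, 15:30-16:30.
Mateo free: 08:00-10:15, 10:30-17:00 (invert busy blocks within the working day).
Sven free: 08:30-09:30, 10:00-11:15, 12:30-13:00, 14:30-16:30.
Tara ∩ Bianca: 08:45-09:30, 10:45-12:45, 13:30-14:15, 15:00-15:30, 16:00-16:15.
Tara ∩ Bianca ∩ Idris: 11:30-12:00, 16:00-16:15.
Tara ∩ Bianca ∩ Idris ∩ Mateo: 11:30-12:00, 16:00-16:15.
Tara ∩ Bianca ∩ Idris ∩ Mateo ∩ Sven: 16:00-16:15.
No common window is at least 75 minutes long.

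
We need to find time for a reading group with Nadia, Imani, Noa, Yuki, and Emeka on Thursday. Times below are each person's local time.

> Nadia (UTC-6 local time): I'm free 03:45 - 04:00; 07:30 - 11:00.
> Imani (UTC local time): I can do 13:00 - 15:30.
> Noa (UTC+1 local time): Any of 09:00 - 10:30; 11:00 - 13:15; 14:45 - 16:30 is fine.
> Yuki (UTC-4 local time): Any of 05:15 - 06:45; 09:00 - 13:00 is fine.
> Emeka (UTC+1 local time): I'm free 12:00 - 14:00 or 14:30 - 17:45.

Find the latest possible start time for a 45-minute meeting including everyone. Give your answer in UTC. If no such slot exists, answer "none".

Nadia in UTC: 09:45-10:00, 13:30-17:00 (add 6h to convert from UTC-6).
Imani in UTC: 13:00-15:30.
Noa in UTC: 08:00-09:30, 10:00-12:15, 13:45-15:30 (subtract 1h to convert from UTC+1).
Yuki in UTC: 09:15-10:45, 13:00-17:00 (add 4h to convert from UTC-4).
Emeka in UTC: 11:00-13:00, 13:30-16:45 (subtract 1h to convert from UTC+1).
Nadia ∩ Imani: 13:30-15:30.
Nadia ∩ Imani ∩ Noa: 13:45-15:30.
Nadia ∩ Imani ∩ Noa ∩ Yuki: 13:45-15:30.
Nadia ∩ Imani ∩ Noa ∩ Yuki ∩ Emeka: 13:45-15:30.
The last common window of at least 45 minutes is 13:45-15:30; a 45-minute meeting can start as late as 14:45 and still end by 15:30.

14:45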